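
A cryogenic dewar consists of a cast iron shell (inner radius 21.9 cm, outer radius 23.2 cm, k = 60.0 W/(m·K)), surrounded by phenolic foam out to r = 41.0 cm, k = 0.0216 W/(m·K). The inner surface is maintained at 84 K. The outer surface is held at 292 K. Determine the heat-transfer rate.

Q = 30.2 W

Resistance network (inner→outer):
  R_cast iron = (1/0.219 − 1/0.232)/(4πk) = 0.2559/(4π·60.0) = 3.394×10^-4 K/W
  R_phenolic foam = (1/0.232 − 1/0.410)/(4πk) = 1.871/(4π·0.0216) = 6.894 K/W
ΣR = 3.394×10^-4 + 6.894 = 6.894 K/W
Q = ΔT/ΣR = (84 K − 292 K)/6.894 = -30.2 W
(Negative Q ⇒ heat flows inward; heat gain = 30.2 W.)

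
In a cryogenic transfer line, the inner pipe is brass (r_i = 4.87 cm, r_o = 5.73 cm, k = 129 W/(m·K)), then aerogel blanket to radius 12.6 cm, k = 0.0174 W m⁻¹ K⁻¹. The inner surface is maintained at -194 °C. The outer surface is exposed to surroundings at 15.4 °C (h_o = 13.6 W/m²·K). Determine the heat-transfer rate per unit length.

Series thermal resistances, inner to outer:
  R'_brass = ln(0.0573/0.0487)/(2πk) = 0.1626/(2π·129) = 2.006×10^-4 m·K/W
  R'_aerogel blanket = ln(0.126/0.0573)/(2πk) = 0.7880/(2π·0.0174) = 7.208 m·K/W
  R'_conv,out = 1/(2πr h) = 1/(2π·0.126·13.6) = 0.09288 m·K/W
ΣR = 2.006×10^-4 + 7.208 + 0.09288 = 7.301 m·K/W
Q' = ΔT/ΣR = (-194 °C − 15.4 °C)/7.301 = -28.7 W/m
(Negative Q' ⇒ heat flows inward; heat gain = 28.7 W/m.)

Q' = 28.7 W/m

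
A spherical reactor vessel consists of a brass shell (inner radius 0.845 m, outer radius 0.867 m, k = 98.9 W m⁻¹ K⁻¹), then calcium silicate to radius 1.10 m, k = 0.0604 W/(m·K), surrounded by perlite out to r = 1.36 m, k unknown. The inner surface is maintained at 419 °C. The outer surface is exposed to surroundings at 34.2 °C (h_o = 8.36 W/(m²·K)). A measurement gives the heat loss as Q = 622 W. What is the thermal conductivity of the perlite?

k = 0.0474 W/m·K

ΣR = ΔT/Q = |419 − 34.2|/622 = 0.6186 K/W
Known resistances:
  R_brass = (1/0.845 − 1/0.867)/(4πk) = 0.03003/(4π·98.9) = 2.416×10^-5 K/W
  R_calcium silicate = (1/0.867 − 1/1.10)/(4πk) = 0.2443/(4π·0.0604) = 0.3219 K/W
  R_conv,out = 1/(4πr²h) = 1/(4π·1.36²·8.36) = 0.005146 K/W
R_perlite = ΣR − ΣR_known = 0.6186 − 0.3271 = 0.2915 K/W
(1/r₁−1/r₂)/(4πk) = 0.2915 ⇒ k = 0.1738/(4π·0.2915) = 0.0474 W/m·K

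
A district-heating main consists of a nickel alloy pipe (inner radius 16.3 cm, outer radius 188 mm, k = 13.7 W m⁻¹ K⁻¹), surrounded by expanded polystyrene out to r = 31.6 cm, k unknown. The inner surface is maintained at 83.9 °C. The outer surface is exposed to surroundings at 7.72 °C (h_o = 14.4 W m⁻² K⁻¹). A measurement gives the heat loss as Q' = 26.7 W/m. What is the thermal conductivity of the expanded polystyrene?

k = 0.0293 W/m·K

ΣR = ΔT/Q' = |83.9 − 7.72|/26.7 = 2.853 m·K/W
Known resistances:
  R'_nickel alloy = ln(0.188/0.163)/(2πk) = 0.1427/(2π·13.7) = 0.001658 m·K/W
  R'_conv,out = 1/(2πr h) = 1/(2π·0.316·14.4) = 0.03498 m·K/W
R_expanded polystyrene = ΣR − ΣR_known = 2.853 − 0.03664 = 2.816 m·K/W
ln(r₂/r₁)/(2πk) = 2.816 ⇒ k = 0.5193/(2π·2.816) = 0.0293 W/m·K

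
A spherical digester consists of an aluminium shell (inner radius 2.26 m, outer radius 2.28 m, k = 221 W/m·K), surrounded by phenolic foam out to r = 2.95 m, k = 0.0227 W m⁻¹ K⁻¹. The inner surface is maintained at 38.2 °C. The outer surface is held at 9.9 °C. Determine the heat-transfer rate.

Q = 81.0 W

Series thermal resistances, inner to outer:
  R_aluminium = (1/2.26 − 1/2.28)/(4πk) = 0.003881/(4π·221) = 1.398×10^-6 K/W
  R_phenolic foam = (1/2.28 − 1/2.95)/(4πk) = 0.09961/(4π·0.0227) = 0.3492 K/W
ΣR = 1.398×10^-6 + 0.3492 = 0.3492 K/W
Q = ΔT/ΣR = (38.2 °C − 9.9 °C)/0.3492 = 81.0 W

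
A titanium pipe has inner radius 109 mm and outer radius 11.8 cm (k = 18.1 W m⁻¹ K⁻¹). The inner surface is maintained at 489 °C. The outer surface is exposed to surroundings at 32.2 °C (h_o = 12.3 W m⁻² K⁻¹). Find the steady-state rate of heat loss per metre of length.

Resistance network (inner→outer):
  R'_titanium = ln(0.118/0.109)/(2πk) = 0.07934/(2π·18.1) = 6.976×10^-4 m·K/W
  R'_conv,out = 1/(2πr h) = 1/(2π·0.118·12.3) = 0.1097 m·K/W
ΣR = 6.976×10^-4 + 0.1097 = 0.1104 m·K/W
Q' = ΔT/ΣR = (489 °C − 32.2 °C)/0.1104 = 4140 W/m

Q' = 4140 W/m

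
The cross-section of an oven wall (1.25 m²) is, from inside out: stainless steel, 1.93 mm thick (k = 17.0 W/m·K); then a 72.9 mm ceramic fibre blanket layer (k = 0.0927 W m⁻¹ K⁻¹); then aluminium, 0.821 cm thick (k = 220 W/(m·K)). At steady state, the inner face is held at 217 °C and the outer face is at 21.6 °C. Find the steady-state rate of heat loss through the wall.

Series thermal resistances, inner to outer:
  R_stainless steel = L/(kA) = 0.00193/(17.0·1.25) = 9.082×10^-5 K/W
  R_ceramic fibre blanket = L/(kA) = 0.0729/(0.0927·1.25) = 0.6291 K/W
  R_aluminium = L/(kA) = 0.00821/(220·1.25) = 2.985×10^-5 K/W
ΣR = 9.082×10^-5 + 0.6291 + 2.985×10^-5 = 0.6292 K/W
Q = ΔT/ΣR = (217 °C − 21.6 °C)/0.6292 = 311 W

Q = 311 W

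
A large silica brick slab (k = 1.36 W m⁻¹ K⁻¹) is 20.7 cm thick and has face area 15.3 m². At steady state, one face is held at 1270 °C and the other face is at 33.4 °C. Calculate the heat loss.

Q = kA·ΔT/L = 1.36 × 15.3 × |1270 °C − 33.4 °C| / 0.207 = 1.24×10^5 W

Q = 124 kW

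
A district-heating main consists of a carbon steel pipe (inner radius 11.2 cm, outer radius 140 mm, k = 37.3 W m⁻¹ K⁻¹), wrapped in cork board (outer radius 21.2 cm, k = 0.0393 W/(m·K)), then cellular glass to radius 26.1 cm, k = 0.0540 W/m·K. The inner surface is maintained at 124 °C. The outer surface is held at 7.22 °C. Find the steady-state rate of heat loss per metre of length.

Series thermal resistances, inner to outer:
  R'_carbon steel = ln(0.140/0.112)/(2πk) = 0.2231/(2π·37.3) = 9.521×10^-4 m·K/W
  R'_cork board = ln(0.212/0.140)/(2πk) = 0.4149/(2π·0.0393) = 1.680 m·K/W
  R'_cellular glass = ln(0.261/0.212)/(2πk) = 0.2079/(2π·0.0540) = 0.6128 m·K/W
ΣR = 9.521×10^-4 + 1.680 + 0.6128 = 2.294 m·K/W
Q' = ΔT/ΣR = (124 °C − 7.22 °C)/2.294 = 50.9 W/m

Q' = 50.9 W/m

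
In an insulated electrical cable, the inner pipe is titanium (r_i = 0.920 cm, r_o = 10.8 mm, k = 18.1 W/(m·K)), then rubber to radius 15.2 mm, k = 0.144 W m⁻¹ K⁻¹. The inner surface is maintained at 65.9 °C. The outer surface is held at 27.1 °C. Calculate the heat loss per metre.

Q' = 102 W/m

Treat each layer as a resistance in series:
  R'_titanium = ln(0.0108/0.00920)/(2πk) = 0.1603/(2π·18.1) = 0.001410 m·K/W
  R'_rubber = ln(0.0152/0.0108)/(2πk) = 0.3417/(2π·0.144) = 0.3777 m·K/W
ΣR = 0.001410 + 0.3777 = 0.3791 m·K/W
Q' = ΔT/ΣR = (65.9 °C − 27.1 °C)/0.3791 = 102 W/m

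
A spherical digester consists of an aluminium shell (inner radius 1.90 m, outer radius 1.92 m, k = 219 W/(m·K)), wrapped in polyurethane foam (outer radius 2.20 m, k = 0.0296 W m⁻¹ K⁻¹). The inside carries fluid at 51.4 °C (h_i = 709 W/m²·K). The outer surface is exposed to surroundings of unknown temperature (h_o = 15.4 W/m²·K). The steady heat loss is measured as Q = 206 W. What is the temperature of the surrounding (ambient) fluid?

T_out = 14.5 °C

Sum the resistances:
  R_conv,in = 1/(4πr²h) = 1/(4π·1.90²·709) = 3.109×10^-5 K/W
  R_aluminium = (1/1.90 − 1/1.92)/(4πk) = 0.005482/(4π·219) = 1.992×10^-6 K/W
  R_polyurethane foam = (1/1.92 − 1/2.20)/(4πk) = 0.06629/(4π·0.0296) = 0.1782 K/W
  R_conv,out = 1/(4πr²h) = 1/(4π·2.20²·15.4) = 0.001068 K/W
ΣR = 0.1793 K/W
ΔT = Q·ΣR = 206 × 0.1793 = 36.94 K
Heat flows outward, so T_out = T_in − ΔT = 51.4 − 36.94 = 14.5 °C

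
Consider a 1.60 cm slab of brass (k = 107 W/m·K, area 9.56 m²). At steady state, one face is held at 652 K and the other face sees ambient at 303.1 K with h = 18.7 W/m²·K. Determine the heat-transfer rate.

Resistance network (inner→outer):
  R_brass = L/(kA) = 0.0160/(107·9.56) = 1.564×10^-5 K/W
  R_conv,out = 1/(hA) = 1/(18.7·9.56) = 0.005594 K/W
ΣR = 1.564×10^-5 + 0.005594 = 0.005610 K/W
Q = ΔT/ΣR = (652 K − 303.1 K)/0.005610 = 62200 W

Q = 62200 W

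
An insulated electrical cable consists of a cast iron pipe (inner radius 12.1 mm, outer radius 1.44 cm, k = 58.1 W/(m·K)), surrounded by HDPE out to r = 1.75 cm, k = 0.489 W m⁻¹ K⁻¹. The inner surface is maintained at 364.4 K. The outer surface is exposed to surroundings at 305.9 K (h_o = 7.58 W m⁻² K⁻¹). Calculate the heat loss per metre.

Resistance network (inner→outer):
  R'_cast iron = ln(0.0144/0.0121)/(2πk) = 0.1740/(2π·58.1) = 4.767×10^-4 m·K/W
  R'_HDPE = ln(0.0175/0.0144)/(2πk) = 0.1950/(2π·0.489) = 0.06346 m·K/W
  R'_conv,out = 1/(2πr h) = 1/(2π·0.0175·7.58) = 1.200 m·K/W
ΣR = 4.767×10^-4 + 0.06346 + 1.200 = 1.264 m·K/W
Q' = ΔT/ΣR = (364.4 K − 305.9 K)/1.264 = 46.3 W/m

Q' = 46.3 W/m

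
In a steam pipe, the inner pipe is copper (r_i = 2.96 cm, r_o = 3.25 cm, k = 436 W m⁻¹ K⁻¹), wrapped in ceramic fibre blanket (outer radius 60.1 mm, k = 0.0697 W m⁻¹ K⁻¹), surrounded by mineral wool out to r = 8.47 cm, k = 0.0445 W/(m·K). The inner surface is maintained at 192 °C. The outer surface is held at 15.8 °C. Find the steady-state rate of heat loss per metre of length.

Series thermal resistances, inner to outer:
  R'_copper = ln(0.0325/0.0296)/(2πk) = 0.09347/(2π·436) = 3.412×10^-5 m·K/W
  R'_ceramic fibre blanket = ln(0.0601/0.0325)/(2πk) = 0.6148/(2π·0.0697) = 1.404 m·K/W
  R'_mineral wool = ln(0.0847/0.0601)/(2πk) = 0.3431/(2π·0.0445) = 1.227 m·K/W
ΣR = 3.412×10^-5 + 1.404 + 1.227 = 2.631 m·K/W
Q' = ΔT/ΣR = (192 °C − 15.8 °C)/2.631 = 67.0 W/m

Q' = 67.0 W/m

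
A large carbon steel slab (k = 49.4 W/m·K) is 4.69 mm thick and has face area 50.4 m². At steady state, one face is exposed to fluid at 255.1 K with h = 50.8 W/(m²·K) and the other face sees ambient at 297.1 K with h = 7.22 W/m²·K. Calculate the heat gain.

Q = 13400 W

Series thermal resistances, inner to outer:
  R_conv,in = 1/(hA) = 1/(50.8·50.4) = 3.906×10^-4 K/W
  R_carbon steel = L/(kA) = 0.00469/(49.4·50.4) = 1.884×10^-6 K/W
  R_conv,out = 1/(hA) = 1/(7.22·50.4) = 0.002748 K/W
ΣR = 3.906×10^-4 + 1.884×10^-6 + 0.002748 = 0.003140 K/W
Q = ΔT/ΣR = (255.1 K − 297.1 K)/0.003140 = -13400 W
(Negative Q ⇒ heat flows inward; heat gain = 13400 W.)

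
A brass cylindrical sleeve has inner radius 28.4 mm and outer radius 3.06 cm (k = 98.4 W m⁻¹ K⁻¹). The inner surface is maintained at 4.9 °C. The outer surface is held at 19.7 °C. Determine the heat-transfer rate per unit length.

Q' = 2πk·ΔT/ln(r₂/r₁) = 2π × 98.4 × 14.8 / ln(0.0306/0.0284) = 1.23×10^5 W/m

Q' = 1.23×10^5 W/m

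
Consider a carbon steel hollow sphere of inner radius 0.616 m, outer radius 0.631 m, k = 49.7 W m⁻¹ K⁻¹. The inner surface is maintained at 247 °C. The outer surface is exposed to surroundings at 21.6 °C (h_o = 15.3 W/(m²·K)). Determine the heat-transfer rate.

Q = 17.2 kW

Series thermal resistances, inner to outer:
  R_carbon steel = (1/0.616 − 1/0.631)/(4πk) = 0.03859/(4π·49.7) = 6.179×10^-5 K/W
  R_conv,out = 1/(4πr²h) = 1/(4π·0.631²·15.3) = 0.01306 K/W
ΣR = 6.179×10^-5 + 0.01306 = 0.01312 K/W
Q = ΔT/ΣR = (247 °C − 21.6 °C)/0.01312 = 17200 W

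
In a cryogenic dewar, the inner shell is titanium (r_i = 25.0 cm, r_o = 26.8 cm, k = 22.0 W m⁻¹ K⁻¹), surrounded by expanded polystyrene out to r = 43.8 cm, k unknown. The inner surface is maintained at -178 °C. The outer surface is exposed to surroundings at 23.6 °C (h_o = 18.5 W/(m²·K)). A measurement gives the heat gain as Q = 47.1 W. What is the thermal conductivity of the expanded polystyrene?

ΣR = ΔT/Q = |-178 − 23.6|/47.1 = 4.280 K/W
Known resistances:
  R_titanium = (1/0.250 − 1/0.268)/(4πk) = 0.2687/(4π·22.0) = 9.718×10^-4 K/W
  R_conv,out = 1/(4πr²h) = 1/(4π·0.438²·18.5) = 0.02242 K/W
R_expanded polystyrene = ΣR − ΣR_known = 4.280 − 0.02339 = 4.257 K/W
(1/r₁−1/r₂)/(4πk) = 4.257 ⇒ k = 1.448/(4π·4.257) = 0.0271 W/m·K

k = 0.0271 W/m·K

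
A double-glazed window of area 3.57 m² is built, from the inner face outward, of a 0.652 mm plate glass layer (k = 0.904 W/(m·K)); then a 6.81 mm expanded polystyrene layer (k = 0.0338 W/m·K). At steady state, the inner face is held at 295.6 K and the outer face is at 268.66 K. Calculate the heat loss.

Q = 476 W

Resistance network (inner→outer):
  R_plate glass = L/(kA) = 6.52×10^-4/(0.904·3.57) = 2.020×10^-4 K/W
  R_expanded polystyrene = L/(kA) = 0.00681/(0.0338·3.57) = 0.05644 K/W
ΣR = 2.020×10^-4 + 0.05644 = 0.05664 K/W
Q = ΔT/ΣR = (295.6 K − 268.66 K)/0.05664 = 476 W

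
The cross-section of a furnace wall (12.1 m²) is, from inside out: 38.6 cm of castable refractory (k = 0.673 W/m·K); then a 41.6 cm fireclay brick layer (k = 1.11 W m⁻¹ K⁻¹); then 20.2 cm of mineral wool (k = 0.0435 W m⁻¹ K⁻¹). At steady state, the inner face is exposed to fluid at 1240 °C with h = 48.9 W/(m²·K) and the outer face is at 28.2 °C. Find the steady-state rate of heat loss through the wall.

Q = 2.61 kW

Treat each layer as a resistance in series:
  R_conv,in = 1/(hA) = 1/(48.9·12.1) = 0.001690 K/W
  R_castable refractory = L/(kA) = 0.386/(0.673·12.1) = 0.04740 K/W
  R_fireclay brick = L/(kA) = 0.416/(1.11·12.1) = 0.03097 K/W
  R_mineral wool = L/(kA) = 0.202/(0.0435·12.1) = 0.3838 K/W
ΣR = 0.001690 + 0.04740 + 0.03097 + 0.3838 = 0.4639 K/W
Q = ΔT/ΣR = (1240 °C − 28.2 °C)/0.4639 = 2610 W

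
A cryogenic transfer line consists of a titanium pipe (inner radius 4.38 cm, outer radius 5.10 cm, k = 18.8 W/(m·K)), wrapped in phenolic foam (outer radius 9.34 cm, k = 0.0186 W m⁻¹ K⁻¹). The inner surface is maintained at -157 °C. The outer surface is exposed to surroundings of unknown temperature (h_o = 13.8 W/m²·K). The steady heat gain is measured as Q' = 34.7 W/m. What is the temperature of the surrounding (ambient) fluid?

Sum the resistances:
  R'_titanium = ln(0.0510/0.0438)/(2πk) = 0.1522/(2π·18.8) = 0.001288 m·K/W
  R'_phenolic foam = ln(0.0934/0.0510)/(2πk) = 0.6051/(2π·0.0186) = 5.177 m·K/W
  R'_conv,out = 1/(2πr h) = 1/(2π·0.0934·13.8) = 0.1235 m·K/W
ΣR = 5.302 m·K/W
ΔT = Q'·ΣR = 34.7 × 5.302 = 184.0 K
Heat flows inward, so T_out = T_in + ΔT = -157 + 184.0 = 27.0 °C

T_out = 27.0 °C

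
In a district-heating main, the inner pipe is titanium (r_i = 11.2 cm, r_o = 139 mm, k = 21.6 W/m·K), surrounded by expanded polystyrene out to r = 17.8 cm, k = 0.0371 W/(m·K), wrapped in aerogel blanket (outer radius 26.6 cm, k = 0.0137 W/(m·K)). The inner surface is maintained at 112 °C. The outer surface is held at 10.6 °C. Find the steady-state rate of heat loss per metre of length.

Resistance network (inner→outer):
  R'_titanium = ln(0.139/0.112)/(2πk) = 0.2160/(2π·21.6) = 0.001591 m·K/W
  R'_expanded polystyrene = ln(0.178/0.139)/(2πk) = 0.2473/(2π·0.0371) = 1.061 m·K/W
  R'_aerogel blanket = ln(0.266/0.178)/(2πk) = 0.4017/(2π·0.0137) = 4.667 m·K/W
ΣR = 0.001591 + 1.061 + 4.667 = 5.730 m·K/W
Q' = ΔT/ΣR = (112 °C − 10.6 °C)/5.730 = 17.7 W/m

Q' = 17.7 W/m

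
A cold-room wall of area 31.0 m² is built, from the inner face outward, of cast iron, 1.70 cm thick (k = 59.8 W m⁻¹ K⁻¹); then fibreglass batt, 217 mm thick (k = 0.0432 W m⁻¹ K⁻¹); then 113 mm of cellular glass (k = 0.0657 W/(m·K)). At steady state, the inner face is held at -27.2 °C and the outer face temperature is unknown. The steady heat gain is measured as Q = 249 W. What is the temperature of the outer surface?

T_out = 27.0 °C

Series resistances:
  R_cast iron = L/(kA) = 0.0170/(59.8·31.0) = 9.170×10^-6 K/W
  R_fibreglass batt = L/(kA) = 0.217/(0.0432·31.0) = 0.1620 K/W
  R_cellular glass = L/(kA) = 0.113/(0.0657·31.0) = 0.05548 K/W
ΣR = 0.2175 K/W
ΔT = Q·ΣR = 249 × 0.2175 = 54.16 K
Heat flows inward, so T_out = T_in + ΔT = -27.2 + 54.16 = 27.0 °C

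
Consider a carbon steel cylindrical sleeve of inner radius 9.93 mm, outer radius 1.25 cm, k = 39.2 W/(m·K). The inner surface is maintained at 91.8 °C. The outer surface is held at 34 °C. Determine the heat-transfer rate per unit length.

Q' = 2πk·ΔT/ln(r₂/r₁) = 2π × 39.2 × 57.8 / ln(0.0125/0.00993) = 61900 W/m

Q' = 61.9 kW/m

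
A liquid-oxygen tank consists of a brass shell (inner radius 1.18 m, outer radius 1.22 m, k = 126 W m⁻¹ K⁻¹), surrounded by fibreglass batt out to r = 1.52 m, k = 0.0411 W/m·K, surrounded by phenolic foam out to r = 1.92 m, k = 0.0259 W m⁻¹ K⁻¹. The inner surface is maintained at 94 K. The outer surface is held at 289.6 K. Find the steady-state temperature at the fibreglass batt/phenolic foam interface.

Series thermal resistances, inner to outer:
  R_brass = (1/1.18 − 1/1.22)/(4πk) = 0.02779/(4π·126) = 1.755×10^-5 K/W
  R_fibreglass batt = (1/1.22 − 1/1.52)/(4πk) = 0.1618/(4π·0.0411) = 0.3132 K/W
  R_phenolic foam = (1/1.52 − 1/1.92)/(4πk) = 0.1371/(4π·0.0259) = 0.4211 K/W
ΣR = 1.755×10^-5 + 0.3132 + 0.4211 = 0.7343 K/W
Q = ΔT/ΣR = (94 K − 289.6 K)/0.7343 = -266.4 W
From the inner boundary to the fibreglass batt/phenolic foam interface, ΣR_partial = 0.3132 K/W.
T_interface = T_in − Q·ΣR_partial = 94 K − (-266.4)(0.3132) = 177.4 K

T = 177.4 K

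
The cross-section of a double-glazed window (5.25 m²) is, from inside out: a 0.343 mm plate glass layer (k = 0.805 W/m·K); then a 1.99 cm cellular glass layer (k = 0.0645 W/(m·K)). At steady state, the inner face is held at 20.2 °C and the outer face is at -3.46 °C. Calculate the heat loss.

Series thermal resistances, inner to outer:
  R_plate glass = L/(kA) = 3.43×10^-4/(0.805·5.25) = 8.116×10^-5 K/W
  R_cellular glass = L/(kA) = 0.0199/(0.0645·5.25) = 0.05877 K/W
ΣR = 8.116×10^-5 + 0.05877 = 0.05885 K/W
Q = ΔT/ΣR = (20.2 °C − -3.46 °C)/0.05885 = 402 W

Q = 402 W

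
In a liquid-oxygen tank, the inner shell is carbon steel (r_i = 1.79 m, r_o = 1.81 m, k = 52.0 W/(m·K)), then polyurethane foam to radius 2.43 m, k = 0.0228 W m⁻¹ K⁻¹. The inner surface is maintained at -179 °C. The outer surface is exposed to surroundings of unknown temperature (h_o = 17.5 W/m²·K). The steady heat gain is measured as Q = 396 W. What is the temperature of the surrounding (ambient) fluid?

Series resistances:
  R_carbon steel = (1/1.79 − 1/1.81)/(4πk) = 0.006173/(4π·52.0) = 9.447×10^-6 K/W
  R_polyurethane foam = (1/1.81 − 1/2.43)/(4πk) = 0.1410/(4π·0.0228) = 0.4920 K/W
  R_conv,out = 1/(4πr²h) = 1/(4π·2.43²·17.5) = 7.701×10^-4 K/W
ΣR = 0.4928 K/W
ΔT = Q·ΣR = 396 × 0.4928 = 195.1 K
Heat flows inward, so T_out = T_in + ΔT = -179 + 195.1 = 16.1 °C

T_out = 16.1 °C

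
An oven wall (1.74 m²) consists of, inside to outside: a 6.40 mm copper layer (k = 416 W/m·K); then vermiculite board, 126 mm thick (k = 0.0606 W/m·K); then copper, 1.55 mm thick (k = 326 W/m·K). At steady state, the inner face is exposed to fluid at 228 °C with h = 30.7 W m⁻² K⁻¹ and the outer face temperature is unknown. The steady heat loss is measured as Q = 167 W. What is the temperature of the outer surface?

Series resistances:
  R_conv,in = 1/(hA) = 1/(30.7·1.74) = 0.01872 K/W
  R_copper = L/(kA) = 0.00640/(416·1.74) = 8.842×10^-6 K/W
  R_vermiculite board = L/(kA) = 0.126/(0.0606·1.74) = 1.195 K/W
  R_copper = L/(kA) = 0.00155/(326·1.74) = 2.733×10^-6 K/W
ΣR = 1.214 K/W
ΔT = Q·ΣR = 167 × 1.214 = 202.7 K
Heat flows outward, so T_out = T_in − ΔT = 228 − 202.7 = 25.3 °C

T_out = 25.3 °C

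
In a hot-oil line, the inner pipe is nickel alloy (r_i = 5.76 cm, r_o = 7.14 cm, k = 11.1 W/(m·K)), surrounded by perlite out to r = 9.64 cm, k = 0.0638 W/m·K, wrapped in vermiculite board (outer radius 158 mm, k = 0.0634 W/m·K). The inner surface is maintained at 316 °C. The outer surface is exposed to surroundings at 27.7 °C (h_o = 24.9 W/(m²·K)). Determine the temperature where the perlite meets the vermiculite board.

Series thermal resistances, inner to outer:
  R'_nickel alloy = ln(0.0714/0.0576)/(2πk) = 0.2148/(2π·11.1) = 0.003080 m·K/W
  R'_perlite = ln(0.0964/0.0714)/(2πk) = 0.3002/(2π·0.0638) = 0.7489 m·K/W
  R'_vermiculite board = ln(0.158/0.0964)/(2πk) = 0.4941/(2π·0.0634) = 1.240 m·K/W
  R'_conv,out = 1/(2πr h) = 1/(2π·0.158·24.9) = 0.04045 m·K/W
ΣR = 0.003080 + 0.7489 + 1.240 + 0.04045 = 2.032 m·K/W
Q' = ΔT/ΣR = (316 °C − 27.7 °C)/2.032 = 141.9 W/m
From the inner boundary to the perlite/vermiculite board interface, ΣR_partial = 0.7520 m·K/W.
T_interface = T_in − Q'·ΣR_partial = 316 °C − (141.9)(0.7520) = 209 °C

T = 209 °C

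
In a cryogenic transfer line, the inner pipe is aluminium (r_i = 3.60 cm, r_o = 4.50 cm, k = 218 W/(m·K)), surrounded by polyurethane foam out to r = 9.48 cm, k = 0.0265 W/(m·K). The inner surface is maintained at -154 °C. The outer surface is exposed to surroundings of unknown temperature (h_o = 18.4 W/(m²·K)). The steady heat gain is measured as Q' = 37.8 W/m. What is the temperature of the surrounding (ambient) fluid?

Series resistances:
  R'_aluminium = ln(0.0450/0.0360)/(2πk) = 0.2231/(2π·218) = 1.629×10^-4 m·K/W
  R'_polyurethane foam = ln(0.0948/0.0450)/(2πk) = 0.7451/(2π·0.0265) = 4.475 m·K/W
  R'_conv,out = 1/(2πr h) = 1/(2π·0.0948·18.4) = 0.09124 m·K/W
ΣR = 4.566 m·K/W
ΔT = Q'·ΣR = 37.8 × 4.566 = 172.6 K
Heat flows inward, so T_out = T_in + ΔT = -154 + 172.6 = 18.6 °C

T_out = 18.6 °C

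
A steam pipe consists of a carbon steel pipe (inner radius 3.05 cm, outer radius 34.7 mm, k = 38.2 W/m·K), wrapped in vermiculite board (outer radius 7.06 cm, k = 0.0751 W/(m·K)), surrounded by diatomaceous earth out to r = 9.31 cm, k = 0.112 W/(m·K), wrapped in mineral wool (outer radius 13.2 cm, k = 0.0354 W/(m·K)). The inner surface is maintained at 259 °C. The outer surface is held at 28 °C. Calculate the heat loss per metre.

Series thermal resistances, inner to outer:
  R'_carbon steel = ln(0.0347/0.0305)/(2πk) = 0.1290/(2π·38.2) = 5.375×10^-4 m·K/W
  R'_vermiculite board = ln(0.0706/0.0347)/(2πk) = 0.7103/(2π·0.0751) = 1.505 m·K/W
  R'_diatomaceous earth = ln(0.0931/0.0706)/(2πk) = 0.2766/(2π·0.112) = 0.3931 m·K/W
  R'_mineral wool = ln(0.132/0.0931)/(2πk) = 0.3491/(2π·0.0354) = 1.570 m·K/W
ΣR = 5.375×10^-4 + 1.505 + 0.3931 + 1.570 = 3.469 m·K/W
Q' = ΔT/ΣR = (259 °C − 28 °C)/3.469 = 66.6 W/m

Q' = 66.6 W/m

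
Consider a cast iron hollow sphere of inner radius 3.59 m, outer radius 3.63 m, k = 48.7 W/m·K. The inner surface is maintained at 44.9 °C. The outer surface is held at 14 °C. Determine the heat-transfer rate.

Q = 6.16×10^6 W

Q = 4πk·ΔT/(1/r₁ − 1/r₂) = 4π × 48.7 × 30.9 / (1/3.59 − 1/3.63) = 6.16×10^6 W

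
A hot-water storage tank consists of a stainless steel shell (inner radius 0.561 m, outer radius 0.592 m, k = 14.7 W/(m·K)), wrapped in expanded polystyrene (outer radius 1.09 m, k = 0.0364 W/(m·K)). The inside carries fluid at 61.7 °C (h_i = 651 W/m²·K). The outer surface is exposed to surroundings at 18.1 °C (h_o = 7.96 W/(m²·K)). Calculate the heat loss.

Q = 25.7 W

Treat each layer as a resistance in series:
  R_conv,in = 1/(4πr²h) = 1/(4π·0.561²·651) = 3.884×10^-4 K/W
  R_stainless steel = (1/0.561 − 1/0.592)/(4πk) = 0.09334/(4π·14.7) = 5.053×10^-4 K/W
  R_expanded polystyrene = (1/0.592 − 1/1.09)/(4πk) = 0.7718/(4π·0.0364) = 1.687 K/W
  R_conv,out = 1/(4πr²h) = 1/(4π·1.09²·7.96) = 0.008414 K/W
ΣR = 3.884×10^-4 + 5.053×10^-4 + 1.687 + 0.008414 = 1.696 K/W
Q = ΔT/ΣR = (61.7 °C − 18.1 °C)/1.696 = 25.7 W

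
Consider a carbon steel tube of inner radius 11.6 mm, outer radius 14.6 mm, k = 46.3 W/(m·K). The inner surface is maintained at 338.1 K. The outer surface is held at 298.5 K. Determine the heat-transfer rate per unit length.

Q' = 50.1 kW/m

Q' = 2πk·ΔT/ln(r₂/r₁) = 2π × 46.3 × 39.6 / ln(0.0146/0.0116) = 50100 W/m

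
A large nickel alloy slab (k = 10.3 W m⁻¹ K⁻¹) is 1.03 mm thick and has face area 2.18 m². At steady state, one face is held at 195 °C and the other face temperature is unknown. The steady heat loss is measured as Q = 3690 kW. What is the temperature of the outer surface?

Sum the resistances:
  R_nickel alloy = L/(kA) = 0.00103/(10.3·2.18) = 4.587×10^-5 K/W
ΣR = 4.587×10^-5 K/W
ΔT = Q·ΣR = 3.69×10^6 × 4.587×10^-5 = 169.3 K
Heat flows outward, so T_out = T_in − ΔT = 195 − 169.3 = 25.7 °C

T_out = 25.7 °C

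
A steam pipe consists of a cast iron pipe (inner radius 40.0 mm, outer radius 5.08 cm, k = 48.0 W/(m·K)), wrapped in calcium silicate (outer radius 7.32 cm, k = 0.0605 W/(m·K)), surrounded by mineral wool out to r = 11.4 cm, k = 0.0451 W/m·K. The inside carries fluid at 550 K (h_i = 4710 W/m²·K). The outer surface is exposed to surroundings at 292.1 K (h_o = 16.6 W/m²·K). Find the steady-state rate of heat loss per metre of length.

Treat each layer as a resistance in series:
  R'_conv,in = 1/(2πr h) = 1/(2π·0.0400·4710) = 8.448×10^-4 m·K/W
  R'_cast iron = ln(0.0508/0.0400)/(2πk) = 0.2390/(2π·48.0) = 7.925×10^-4 m·K/W
  R'_calcium silicate = ln(0.0732/0.0508)/(2πk) = 0.3653/(2π·0.0605) = 0.9610 m·K/W
  R'_mineral wool = ln(0.114/0.0732)/(2πk) = 0.4430/(2π·0.0451) = 1.563 m·K/W
  R'_conv,out = 1/(2πr h) = 1/(2π·0.114·16.6) = 0.08410 m·K/W
ΣR = 8.448×10^-4 + 7.925×10^-4 + 0.9610 + 1.563 + 0.08410 = 2.610 m·K/W
Q' = ΔT/ΣR = (550 K − 292.1 K)/2.610 = 98.8 W/m

Q' = 98.8 W/m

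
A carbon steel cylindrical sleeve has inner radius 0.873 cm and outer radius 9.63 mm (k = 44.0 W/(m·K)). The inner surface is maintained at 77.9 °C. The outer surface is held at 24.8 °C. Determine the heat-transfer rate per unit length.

Q' = 1.50×10^5 W/m

Q' = 2πk·ΔT/ln(r₂/r₁) = 2π × 44.0 × 53.1 / ln(0.00963/0.00873) = 1.50×10^5 W/m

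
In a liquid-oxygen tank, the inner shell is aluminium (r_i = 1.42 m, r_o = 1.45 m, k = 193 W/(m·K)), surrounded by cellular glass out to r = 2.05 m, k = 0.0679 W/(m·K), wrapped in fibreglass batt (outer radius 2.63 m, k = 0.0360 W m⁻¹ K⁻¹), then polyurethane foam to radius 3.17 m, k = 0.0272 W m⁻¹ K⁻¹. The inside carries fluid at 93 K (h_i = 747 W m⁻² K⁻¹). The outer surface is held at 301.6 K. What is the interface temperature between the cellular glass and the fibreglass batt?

Series thermal resistances, inner to outer:
  R_conv,in = 1/(4πr²h) = 1/(4π·1.42²·747) = 5.283×10^-5 K/W
  R_aluminium = (1/1.42 − 1/1.45)/(4πk) = 0.01457/(4π·193) = 6.008×10^-6 K/W
  R_cellular glass = (1/1.45 − 1/2.05)/(4πk) = 0.2019/(4π·0.0679) = 0.2366 K/W
  R_fibreglass batt = (1/2.05 − 1/2.63)/(4πk) = 0.1076/(4π·0.0360) = 0.2378 K/W
  R_polyurethane foam = (1/2.63 − 1/3.17)/(4πk) = 0.06477/(4π·0.0272) = 0.1895 K/W
ΣR = 5.283×10^-5 + 6.008×10^-6 + 0.2366 + 0.2378 + 0.1895 = 0.6640 K/W
Q = ΔT/ΣR = (93 K − 301.6 K)/0.6640 = -314.2 W
From the inner boundary to the cellular glass/fibreglass batt interface, ΣR_partial = 0.2367 K/W.
T_interface = T_in − Q·ΣR_partial = 93 K − (-314.2)(0.2367) = 167 K

T = 167 K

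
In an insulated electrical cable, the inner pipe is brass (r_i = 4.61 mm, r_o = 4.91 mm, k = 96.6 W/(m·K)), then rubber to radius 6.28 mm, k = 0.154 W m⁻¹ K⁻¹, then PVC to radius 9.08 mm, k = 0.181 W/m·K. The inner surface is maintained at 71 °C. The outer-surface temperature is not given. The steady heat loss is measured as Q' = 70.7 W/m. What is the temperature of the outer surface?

Sum the resistances:
  R'_brass = ln(0.00491/0.00461)/(2πk) = 0.06305/(2π·96.6) = 1.039×10^-4 m·K/W
  R'_rubber = ln(0.00628/0.00491)/(2πk) = 0.2461/(2π·0.154) = 0.2543 m·K/W
  R'_PVC = ln(0.00908/0.00628)/(2πk) = 0.3687/(2π·0.181) = 0.3242 m·K/W
ΣR = 0.5786 m·K/W
ΔT = Q'·ΣR = 70.7 × 0.5786 = 40.91 K
Heat flows outward, so T_out = T_in − ΔT = 71 − 40.91 = 30.1 °C

T_out = 30.1 °C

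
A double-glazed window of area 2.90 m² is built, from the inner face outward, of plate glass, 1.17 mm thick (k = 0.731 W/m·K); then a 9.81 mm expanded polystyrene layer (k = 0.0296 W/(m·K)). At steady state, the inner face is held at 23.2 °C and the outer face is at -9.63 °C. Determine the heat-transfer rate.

Q = 286 W

Series thermal resistances, inner to outer:
  R_plate glass = L/(kA) = 0.00117/(0.731·2.90) = 5.519×10^-4 K/W
  R_expanded polystyrene = L/(kA) = 0.00981/(0.0296·2.90) = 0.1143 K/W
ΣR = 5.519×10^-4 + 0.1143 = 0.1149 K/W
Q = ΔT/ΣR = (23.2 °C − -9.63 °C)/0.1149 = 286 W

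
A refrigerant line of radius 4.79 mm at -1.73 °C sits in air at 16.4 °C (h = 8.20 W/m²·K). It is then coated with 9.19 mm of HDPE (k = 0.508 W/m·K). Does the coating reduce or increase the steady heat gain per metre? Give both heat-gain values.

increases: 4.47 → 10.5 W/m

Critical radius for a cylinder: r_cr = k/h = 0.0620 m = 6.20 cm.
Outer radius after coating: r₂ = 0.00479 + 0.00919 = 0.01398 m.
Since r₁ < r_cr and r₂ ≤ r_cr, the coating moves toward the maximum at r_cr — heat gain rises.
Bare: R = 1/(2πr₁h) = 4.052 m·K/W; Q = 18.13/4.052 = 4.47 W/m.
Coated: R = R_cond + R_conv = 1.724 m·K/W; Q = 18.13/1.724 = 10.5 W/m.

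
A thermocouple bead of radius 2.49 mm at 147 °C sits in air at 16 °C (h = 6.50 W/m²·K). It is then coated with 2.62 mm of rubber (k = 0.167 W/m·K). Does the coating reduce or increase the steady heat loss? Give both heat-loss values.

Critical radius for a sphere: r_cr = 2k/h = 0.0514 m = 5.14 cm.
Outer radius after coating: r₂ = 0.00249 + 0.00262 = 0.00511 m.
Since r₁ < r_cr and r₂ ≤ r_cr, the coating moves toward the maximum at r_cr — heat loss rises.
Bare: R = 1/(4πr₁²h) = 1975 K/W; Q = 131/1975 = 0.0663 W.
Coated: R = R_cond + R_conv = 567.0 K/W; Q = 131/567.0 = 0.231 W.

increases: 0.0663 → 0.231 W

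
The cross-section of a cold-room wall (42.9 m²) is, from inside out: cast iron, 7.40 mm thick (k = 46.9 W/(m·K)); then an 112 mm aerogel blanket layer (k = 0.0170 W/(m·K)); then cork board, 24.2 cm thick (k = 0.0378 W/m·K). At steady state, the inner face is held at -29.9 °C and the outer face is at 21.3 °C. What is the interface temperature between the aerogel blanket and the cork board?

Treat each layer as a resistance in series:
  R_cast iron = L/(kA) = 0.00740/(46.9·42.9) = 3.678×10^-6 K/W
  R_aerogel blanket = L/(kA) = 0.112/(0.0170·42.9) = 0.1536 K/W
  R_cork board = L/(kA) = 0.242/(0.0378·42.9) = 0.1492 K/W
ΣR = 3.678×10^-6 + 0.1536 + 0.1492 = 0.3028 K/W
Q = ΔT/ΣR = (-29.9 °C − 21.3 °C)/0.3028 = -169.1 W
From the inner boundary to the aerogel blanket/cork board interface, ΣR_partial = 0.1536 K/W.
T_interface = T_in − Q·ΣR_partial = -29.9 °C − (-169.1)(0.1536) = -3.93 °C

T = -3.93 °C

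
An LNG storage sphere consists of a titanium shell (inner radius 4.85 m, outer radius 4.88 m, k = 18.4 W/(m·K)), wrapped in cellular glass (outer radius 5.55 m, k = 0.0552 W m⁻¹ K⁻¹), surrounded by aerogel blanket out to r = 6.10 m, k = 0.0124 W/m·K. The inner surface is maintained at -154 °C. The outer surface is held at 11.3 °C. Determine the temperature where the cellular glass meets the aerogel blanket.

Series thermal resistances, inner to outer:
  R_titanium = (1/4.85 − 1/4.88)/(4πk) = 0.001268/(4π·18.4) = 5.482×10^-6 K/W
  R_cellular glass = (1/4.88 − 1/5.55)/(4πk) = 0.02474/(4π·0.0552) = 0.03566 K/W
  R_aerogel blanket = (1/5.55 − 1/6.10)/(4πk) = 0.01625/(4π·0.0124) = 0.1043 K/W
ΣR = 5.482×10^-6 + 0.03566 + 0.1043 = 0.1400 K/W
Q = ΔT/ΣR = (-154 °C − 11.3 °C)/0.1400 = -1181 W
From the inner boundary to the cellular glass/aerogel blanket interface, ΣR_partial = 0.03567 K/W.
T_interface = T_in − Q·ΣR_partial = -154 °C − (-1181)(0.03567) = -112 °C

T = -112 °C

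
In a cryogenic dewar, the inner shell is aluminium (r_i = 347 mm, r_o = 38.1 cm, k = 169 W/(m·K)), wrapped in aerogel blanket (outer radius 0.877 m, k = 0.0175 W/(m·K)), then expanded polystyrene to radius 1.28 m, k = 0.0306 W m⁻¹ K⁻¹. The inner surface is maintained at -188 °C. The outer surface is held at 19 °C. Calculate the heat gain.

Series thermal resistances, inner to outer:
  R_aluminium = (1/0.347 − 1/0.381)/(4πk) = 0.2572/(4π·169) = 1.211×10^-4 K/W
  R_aerogel blanket = (1/0.381 − 1/0.877)/(4πk) = 1.484/(4π·0.0175) = 6.750 K/W
  R_expanded polystyrene = (1/0.877 − 1/1.28)/(4πk) = 0.3590/(4π·0.0306) = 0.9336 K/W
ΣR = 1.211×10^-4 + 6.750 + 0.9336 = 7.684 K/W
Q = ΔT/ΣR = (-188 °C − 19 °C)/7.684 = -26.9 W
(Negative Q ⇒ heat flows inward; heat gain = 26.9 W.)

Q = 26.9 W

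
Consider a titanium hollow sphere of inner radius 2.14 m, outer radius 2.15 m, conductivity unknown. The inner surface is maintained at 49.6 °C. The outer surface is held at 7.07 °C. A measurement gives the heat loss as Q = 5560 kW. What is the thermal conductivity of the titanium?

ΣR = ΔT/Q = |49.6 − 7.07|/5.56×10^6 = 7.649×10^-6 K/W
(1/r₁−1/r₂)/(4πk) = 7.649×10^-6 ⇒ k = 0.002173/(4π·7.649×10^-6) = 22.6 W/m·K

k = 22.6 W/m·K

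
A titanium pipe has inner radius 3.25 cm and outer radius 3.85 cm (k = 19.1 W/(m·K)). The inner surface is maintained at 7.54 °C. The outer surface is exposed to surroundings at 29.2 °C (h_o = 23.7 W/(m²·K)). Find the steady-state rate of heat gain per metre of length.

Q' = 123 W/m

Resistance network (inner→outer):
  R'_titanium = ln(0.0385/0.0325)/(2πk) = 0.1694/(2π·19.1) = 0.001412 m·K/W
  R'_conv,out = 1/(2πr h) = 1/(2π·0.0385·23.7) = 0.1744 m·K/W
ΣR = 0.001412 + 0.1744 = 0.1758 m·K/W
Q' = ΔT/ΣR = (7.54 °C − 29.2 °C)/0.1758 = -123 W/m
(Negative Q' ⇒ heat flows inward; heat gain = 123 W/m.)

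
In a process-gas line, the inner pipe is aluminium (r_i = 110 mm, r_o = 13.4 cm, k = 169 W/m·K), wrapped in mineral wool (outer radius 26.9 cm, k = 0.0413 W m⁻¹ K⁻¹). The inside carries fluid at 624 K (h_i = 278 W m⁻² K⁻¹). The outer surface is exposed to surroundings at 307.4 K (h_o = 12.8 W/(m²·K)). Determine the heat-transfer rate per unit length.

Series thermal resistances, inner to outer:
  R'_conv,in = 1/(2πr h) = 1/(2π·0.110·278) = 0.005205 m·K/W
  R'_aluminium = ln(0.134/0.110)/(2πk) = 0.1974/(2π·169) = 1.859×10^-4 m·K/W
  R'_mineral wool = ln(0.269/0.134)/(2πk) = 0.6969/(2π·0.0413) = 2.685 m·K/W
  R'_conv,out = 1/(2πr h) = 1/(2π·0.269·12.8) = 0.04622 m·K/W
ΣR = 0.005205 + 1.859×10^-4 + 2.685 + 0.04622 = 2.737 m·K/W
Q' = ΔT/ΣR = (624 K − 307.4 K)/2.737 = 116 W/m

Q' = 116 W/m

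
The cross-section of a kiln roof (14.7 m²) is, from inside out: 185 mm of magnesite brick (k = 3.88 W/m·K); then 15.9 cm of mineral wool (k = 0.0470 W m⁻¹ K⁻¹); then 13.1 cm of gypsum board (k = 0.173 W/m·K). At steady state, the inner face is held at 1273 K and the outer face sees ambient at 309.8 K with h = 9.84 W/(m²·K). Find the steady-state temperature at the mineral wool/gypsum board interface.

Treat each layer as a resistance in series:
  R_magnesite brick = L/(kA) = 0.185/(3.88·14.7) = 0.003244 K/W
  R_mineral wool = L/(kA) = 0.159/(0.0470·14.7) = 0.2301 K/W
  R_gypsum board = L/(kA) = 0.131/(0.173·14.7) = 0.05151 K/W
  R_conv,out = 1/(hA) = 1/(9.84·14.7) = 0.006913 K/W
ΣR = 0.003244 + 0.2301 + 0.05151 + 0.006913 = 0.2918 K/W
Q = ΔT/ΣR = (1273 K − 309.8 K)/0.2918 = 3301 W
From the inner boundary to the mineral wool/gypsum board interface, ΣR_partial = 0.2333 K/W.
T_interface = T_in − Q·ΣR_partial = 1273 K − (3301)(0.2333) = 503 K

T = 503 K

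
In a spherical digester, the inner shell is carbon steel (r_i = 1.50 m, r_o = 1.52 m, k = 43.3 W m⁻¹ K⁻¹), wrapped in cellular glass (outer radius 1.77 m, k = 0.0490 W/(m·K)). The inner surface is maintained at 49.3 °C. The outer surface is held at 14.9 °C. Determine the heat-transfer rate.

Treat each layer as a resistance in series:
  R_carbon steel = (1/1.50 − 1/1.52)/(4πk) = 0.008772/(4π·43.3) = 1.612×10^-5 K/W
  R_cellular glass = (1/1.52 − 1/1.77)/(4πk) = 0.09292/(4π·0.0490) = 0.1509 K/W
ΣR = 1.612×10^-5 + 0.1509 = 0.1509 K/W
Q = ΔT/ΣR = (49.3 °C − 14.9 °C)/0.1509 = 228 W

Q = 228 W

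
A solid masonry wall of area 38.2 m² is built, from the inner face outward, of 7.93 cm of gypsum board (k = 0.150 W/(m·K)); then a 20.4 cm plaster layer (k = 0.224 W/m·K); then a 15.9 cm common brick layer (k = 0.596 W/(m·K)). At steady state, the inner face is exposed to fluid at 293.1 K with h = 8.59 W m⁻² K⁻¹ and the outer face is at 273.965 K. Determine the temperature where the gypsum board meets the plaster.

T = 286.3 K

Resistance network (inner→outer):
  R_conv,in = 1/(hA) = 1/(8.59·38.2) = 0.003047 K/W
  R_gypsum board = L/(kA) = 0.0793/(0.150·38.2) = 0.01384 K/W
  R_plaster = L/(kA) = 0.204/(0.224·38.2) = 0.02384 K/W
  R_common brick = L/(kA) = 0.159/(0.596·38.2) = 0.006984 K/W
ΣR = 0.003047 + 0.01384 + 0.02384 + 0.006984 = 0.04771 K/W
Q = ΔT/ΣR = (293.1 K − 273.965 K)/0.04771 = 401.1 W
From the inner boundary to the gypsum board/plaster interface, ΣR_partial = 0.01689 K/W.
T_interface = T_in − Q·ΣR_partial = 293.1 K − (401.1)(0.01689) = 286.3 K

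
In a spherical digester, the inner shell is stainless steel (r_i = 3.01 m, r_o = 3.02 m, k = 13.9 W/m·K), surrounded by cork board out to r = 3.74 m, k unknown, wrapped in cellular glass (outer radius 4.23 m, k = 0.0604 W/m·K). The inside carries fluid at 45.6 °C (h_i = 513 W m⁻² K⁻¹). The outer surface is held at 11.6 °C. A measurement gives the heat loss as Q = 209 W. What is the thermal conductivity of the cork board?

ΣR = ΔT/Q = |45.6 − 11.6|/209 = 0.1627 K/W
Known resistances:
  R_conv,in = 1/(4πr²h) = 1/(4π·3.01²·513) = 1.712×10^-5 K/W
  R_stainless steel = (1/3.01 − 1/3.02)/(4πk) = 0.001100/(4π·13.9) = 6.298×10^-6 K/W
  R_cellular glass = (1/3.74 − 1/4.23)/(4πk) = 0.03097/(4π·0.0604) = 0.04081 K/W
R_cork board = ΣR − ΣR_known = 0.1627 − 0.04083 = 0.1219 K/W
(1/r₁−1/r₂)/(4πk) = 0.1219 ⇒ k = 0.06375/(4π·0.1219) = 0.0416 W/m·K

k = 0.0416 W/m·K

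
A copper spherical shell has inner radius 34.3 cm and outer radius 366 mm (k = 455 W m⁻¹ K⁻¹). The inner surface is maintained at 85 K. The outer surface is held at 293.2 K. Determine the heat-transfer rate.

Q = 4πk·ΔT/(1/r₁ − 1/r₂) = 4π × 455 × 208.2 / (1/0.343 − 1/0.366) = 6.50×10^6 W

Q = 6500 kW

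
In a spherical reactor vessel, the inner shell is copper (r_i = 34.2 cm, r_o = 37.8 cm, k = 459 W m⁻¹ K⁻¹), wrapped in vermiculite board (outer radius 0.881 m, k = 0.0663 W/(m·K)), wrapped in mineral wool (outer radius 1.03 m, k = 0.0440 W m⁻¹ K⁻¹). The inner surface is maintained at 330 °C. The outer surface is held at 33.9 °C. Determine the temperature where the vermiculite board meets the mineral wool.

T = 75.6 °C

Series thermal resistances, inner to outer:
  R_copper = (1/0.342 − 1/0.378)/(4πk) = 0.2785/(4π·459) = 4.828×10^-5 K/W
  R_vermiculite board = (1/0.378 − 1/0.881)/(4πk) = 1.510/(4π·0.0663) = 1.813 K/W
  R_mineral wool = (1/0.881 − 1/1.03)/(4πk) = 0.1642/(4π·0.0440) = 0.2970 K/W
ΣR = 4.828×10^-5 + 1.813 + 0.2970 = 2.110 K/W
Q = ΔT/ΣR = (330 °C − 33.9 °C)/2.110 = 140.3 W
From the inner boundary to the vermiculite board/mineral wool interface, ΣR_partial = 1.813 K/W.
T_interface = T_in − Q·ΣR_partial = 330 °C − (140.3)(1.813) = 75.6 °C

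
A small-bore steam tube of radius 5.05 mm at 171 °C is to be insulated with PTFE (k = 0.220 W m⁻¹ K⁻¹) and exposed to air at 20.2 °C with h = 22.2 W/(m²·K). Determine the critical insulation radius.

For a cylinder, r_cr = k_ins/h = 0.220/22.2 = 0.00991 m = 0.991 cm

r_cr = 0.991 cm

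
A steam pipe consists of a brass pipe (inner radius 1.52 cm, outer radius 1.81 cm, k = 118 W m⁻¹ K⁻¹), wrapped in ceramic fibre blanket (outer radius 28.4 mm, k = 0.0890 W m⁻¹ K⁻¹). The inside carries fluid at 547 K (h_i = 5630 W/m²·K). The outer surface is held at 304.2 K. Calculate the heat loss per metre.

Treat each layer as a resistance in series:
  R'_conv,in = 1/(2πr h) = 1/(2π·0.0152·5630) = 0.001860 m·K/W
  R'_brass = ln(0.0181/0.0152)/(2πk) = 0.1746/(2π·118) = 2.355×10^-4 m·K/W
  R'_ceramic fibre blanket = ln(0.0284/0.0181)/(2πk) = 0.4505/(2π·0.0890) = 0.8056 m·K/W
ΣR = 0.001860 + 2.355×10^-4 + 0.8056 = 0.8077 m·K/W
Q' = ΔT/ΣR = (547 K − 304.2 K)/0.8077 = 301 W/m

Q' = 301 W/m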